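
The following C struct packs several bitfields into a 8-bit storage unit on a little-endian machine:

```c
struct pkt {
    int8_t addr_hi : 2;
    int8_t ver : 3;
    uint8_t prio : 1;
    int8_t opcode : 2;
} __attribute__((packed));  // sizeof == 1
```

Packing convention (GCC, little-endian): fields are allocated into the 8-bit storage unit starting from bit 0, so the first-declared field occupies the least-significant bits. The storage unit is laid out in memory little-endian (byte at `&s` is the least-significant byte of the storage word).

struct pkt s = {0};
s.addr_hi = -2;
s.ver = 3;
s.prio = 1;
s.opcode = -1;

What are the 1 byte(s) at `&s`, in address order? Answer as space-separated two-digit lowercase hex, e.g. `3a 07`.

ee

[0+:2] addr_hi=-2 & 0x3 = 0x2; word=0x02
[2+:3] ver=3 & 0x7 = 0x3; word=0x0e
[5+:1] prio=1 & 0x1 = 0x1; word=0x2e
[6+:2] opcode=-1 & 0x3 = 0x3; word=0xee
word = 0xee → little-endian bytes:
  [0]=0xee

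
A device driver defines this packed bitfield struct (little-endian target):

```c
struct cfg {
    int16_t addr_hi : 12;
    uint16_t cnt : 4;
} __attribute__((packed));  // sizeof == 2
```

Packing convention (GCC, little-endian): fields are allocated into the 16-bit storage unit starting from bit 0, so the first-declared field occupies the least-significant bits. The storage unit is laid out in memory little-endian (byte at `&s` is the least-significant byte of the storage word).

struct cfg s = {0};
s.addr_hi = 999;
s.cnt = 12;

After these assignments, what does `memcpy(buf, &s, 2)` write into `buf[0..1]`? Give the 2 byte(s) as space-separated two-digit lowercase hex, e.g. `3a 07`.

e7 c3

addr_hi (12b) val=999 bits=0x3e7 at bit 0: 0x03e7
cnt (4b) val=12 bits=0xc at bit 12: 0xc3e7
word = 0xc3e7 → little-endian bytes:
  [0]=0xe7  [1]=0xc3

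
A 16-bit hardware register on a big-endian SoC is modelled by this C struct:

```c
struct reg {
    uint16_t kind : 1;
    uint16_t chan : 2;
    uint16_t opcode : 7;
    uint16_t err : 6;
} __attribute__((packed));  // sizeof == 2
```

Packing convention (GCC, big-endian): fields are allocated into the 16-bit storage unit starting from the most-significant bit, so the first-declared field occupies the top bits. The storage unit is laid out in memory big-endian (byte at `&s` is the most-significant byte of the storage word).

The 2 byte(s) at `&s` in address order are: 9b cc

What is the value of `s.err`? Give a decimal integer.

[0]=0x9b [1]=0xcc (big-endian) → word 0x9bcc
kind:1 @ bit 15 → (0x9bcc>>15)&0x1 = 0x1
chan:2 @ bit 13 → (0x9bcc>>13)&0x3 = 0x0
opcode:7 @ bit 6 → (0x9bcc>>6)&0x7f = 0x6f
err:6 @ bit 0 → (0x9bcc>>0)&0x3f = 0xc  ←

12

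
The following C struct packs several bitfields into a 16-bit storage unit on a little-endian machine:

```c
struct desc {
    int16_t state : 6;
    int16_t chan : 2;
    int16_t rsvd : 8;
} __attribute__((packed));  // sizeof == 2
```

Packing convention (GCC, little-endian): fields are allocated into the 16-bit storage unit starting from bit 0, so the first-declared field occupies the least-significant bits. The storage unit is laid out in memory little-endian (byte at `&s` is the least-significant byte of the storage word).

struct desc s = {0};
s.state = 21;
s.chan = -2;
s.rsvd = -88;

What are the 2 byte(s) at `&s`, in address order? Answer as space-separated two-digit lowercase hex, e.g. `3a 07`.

95 a8

state (6b) val=21 bits=0x15 at bit 0: 0x0015
chan (2b) val=-2 bits=0x2 at bit 6: 0x0095
rsvd (8b) val=-88 bits=0xa8 at bit 8: 0xa895
word = 0xa895 → little-endian bytes:
  [0]=0x95  [1]=0xa8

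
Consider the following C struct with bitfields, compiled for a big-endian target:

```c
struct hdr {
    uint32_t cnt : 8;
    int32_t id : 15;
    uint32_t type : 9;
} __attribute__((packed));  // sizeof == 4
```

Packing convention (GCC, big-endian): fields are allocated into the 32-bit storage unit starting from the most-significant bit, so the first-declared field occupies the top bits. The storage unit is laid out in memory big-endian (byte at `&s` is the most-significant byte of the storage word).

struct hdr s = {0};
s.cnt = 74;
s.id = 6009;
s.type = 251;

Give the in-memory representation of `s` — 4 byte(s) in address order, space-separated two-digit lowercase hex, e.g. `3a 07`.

4a 2e f2 fb

[24+:8] cnt=74 & 0xff = 0x4a; word=0x4a000000
[9+:15] id=6009 & 0x7fff = 0x1779; word=0x4a2ef200
[0+:9] type=251 & 0x1ff = 0xfb; word=0x4a2ef2fb
word = 0x4a2ef2fb → big-endian bytes:
  [0]=0x4a  [1]=0x2e  [2]=0xf2  [3]=0xfb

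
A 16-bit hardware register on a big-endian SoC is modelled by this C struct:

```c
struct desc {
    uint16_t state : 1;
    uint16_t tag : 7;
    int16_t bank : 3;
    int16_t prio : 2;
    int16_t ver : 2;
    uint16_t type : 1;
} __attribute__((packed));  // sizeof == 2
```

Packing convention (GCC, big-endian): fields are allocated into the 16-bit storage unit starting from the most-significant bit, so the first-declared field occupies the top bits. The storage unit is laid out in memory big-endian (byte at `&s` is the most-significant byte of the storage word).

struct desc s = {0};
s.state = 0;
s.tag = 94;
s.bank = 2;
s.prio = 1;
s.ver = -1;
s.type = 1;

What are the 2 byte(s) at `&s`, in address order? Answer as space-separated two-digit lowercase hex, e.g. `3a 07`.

state:1 = 0 → 0x0 << 15 → word 0x0000
tag:7 = 94 → 0x5e << 8 → word 0x5e00
bank:3 = 2 → 0x2 << 5 → word 0x5e40
prio:2 = 1 → 0x1 << 3 → word 0x5e48
ver:2 = -1 → 0x3 << 1 → word 0x5e4e
type:1 = 1 → 0x1 << 0 → word 0x5e4f
word = 0x5e4f → big-endian bytes:
  [0]=0x5e  [1]=0x4f

5e 4f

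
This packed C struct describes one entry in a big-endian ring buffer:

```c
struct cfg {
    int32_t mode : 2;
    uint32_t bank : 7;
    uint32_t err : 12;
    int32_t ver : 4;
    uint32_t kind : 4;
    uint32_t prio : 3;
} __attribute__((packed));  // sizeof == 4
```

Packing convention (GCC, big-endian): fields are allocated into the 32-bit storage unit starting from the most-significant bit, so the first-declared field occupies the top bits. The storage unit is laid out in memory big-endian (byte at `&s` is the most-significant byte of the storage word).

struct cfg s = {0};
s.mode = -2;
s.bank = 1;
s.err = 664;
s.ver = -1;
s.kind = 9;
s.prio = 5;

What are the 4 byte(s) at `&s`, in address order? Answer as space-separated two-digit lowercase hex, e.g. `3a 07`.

80 94 c7 cd

mode (2b) val=-2 bits=0x2 at bit 30: 0x80000000
bank (7b) val=1 bits=0x1 at bit 23: 0x80800000
err (12b) val=664 bits=0x298 at bit 11: 0x8094c000
ver (4b) val=-1 bits=0xf at bit 7: 0x8094c780
kind (4b) val=9 bits=0x9 at bit 3: 0x8094c7c8
prio (3b) val=5 bits=0x5 at bit 0: 0x8094c7cd
word = 0x8094c7cd → big-endian bytes:
  [0]=0x80  [1]=0x94  [2]=0xc7  [3]=0xcd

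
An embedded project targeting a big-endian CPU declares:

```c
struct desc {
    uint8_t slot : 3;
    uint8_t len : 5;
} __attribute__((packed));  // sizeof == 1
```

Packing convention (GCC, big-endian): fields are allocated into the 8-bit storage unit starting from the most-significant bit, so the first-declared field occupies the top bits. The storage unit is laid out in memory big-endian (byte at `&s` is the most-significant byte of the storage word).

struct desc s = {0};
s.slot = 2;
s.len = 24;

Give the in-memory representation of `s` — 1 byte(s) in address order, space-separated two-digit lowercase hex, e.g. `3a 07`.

58

slot (3b) val=2 bits=0x2 at bit 5: 0x40
len (5b) val=24 bits=0x18 at bit 0: 0x58
word = 0x58 → big-endian bytes:
  [0]=0x58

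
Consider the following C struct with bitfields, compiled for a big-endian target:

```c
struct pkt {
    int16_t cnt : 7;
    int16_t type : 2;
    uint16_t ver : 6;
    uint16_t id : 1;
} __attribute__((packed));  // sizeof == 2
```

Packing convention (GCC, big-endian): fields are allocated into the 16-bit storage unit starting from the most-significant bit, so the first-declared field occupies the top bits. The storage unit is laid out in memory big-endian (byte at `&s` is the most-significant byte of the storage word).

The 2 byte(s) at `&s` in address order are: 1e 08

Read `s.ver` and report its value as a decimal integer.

[0]=0x1e [1]=0x08 (big-endian) → word 0x1e08
cnt [9+:7] = (word>>9) & 0x7f = 15
type [7+:2] = (word>>7) & 0x3 = 0
ver [1+:6] = (word>>1) & 0x3f = 4  ←
id [0+:1] = (word>>0) & 0x1 = 0

4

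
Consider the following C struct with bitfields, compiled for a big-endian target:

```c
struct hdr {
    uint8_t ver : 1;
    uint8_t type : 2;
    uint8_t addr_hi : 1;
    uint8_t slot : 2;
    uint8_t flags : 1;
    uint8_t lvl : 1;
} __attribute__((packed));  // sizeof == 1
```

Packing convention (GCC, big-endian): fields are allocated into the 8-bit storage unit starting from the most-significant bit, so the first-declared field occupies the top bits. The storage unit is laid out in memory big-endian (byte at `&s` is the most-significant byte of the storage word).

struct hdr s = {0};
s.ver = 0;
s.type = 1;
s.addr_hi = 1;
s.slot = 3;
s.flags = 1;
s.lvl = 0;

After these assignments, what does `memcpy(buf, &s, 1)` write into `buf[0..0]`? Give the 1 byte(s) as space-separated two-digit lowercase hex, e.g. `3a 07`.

3e

[7+:1] ver=0 & 0x1 = 0x0; word=0x00
[5+:2] type=1 & 0x3 = 0x1; word=0x20
[4+:1] addr_hi=1 & 0x1 = 0x1; word=0x30
[2+:2] slot=3 & 0x3 = 0x3; word=0x3c
[1+:1] flags=1 & 0x1 = 0x1; word=0x3e
[0+:1] lvl=0 & 0x1 = 0x0; word=0x3e
word = 0x3e → big-endian bytes:
  [0]=0x3e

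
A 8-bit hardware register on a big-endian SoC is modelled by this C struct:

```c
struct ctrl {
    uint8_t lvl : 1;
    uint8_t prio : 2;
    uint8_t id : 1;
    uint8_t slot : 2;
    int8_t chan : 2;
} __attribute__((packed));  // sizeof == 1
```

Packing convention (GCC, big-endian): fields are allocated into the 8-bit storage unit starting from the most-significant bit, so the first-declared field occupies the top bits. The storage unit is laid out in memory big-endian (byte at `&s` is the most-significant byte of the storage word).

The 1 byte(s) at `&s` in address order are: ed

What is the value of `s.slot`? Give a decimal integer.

3

[0]=0xed (big-endian) → word 0xed
lvl:1 @ bit 7 → (0xed>>7)&0x1 = 0x1
prio:2 @ bit 5 → (0xed>>5)&0x3 = 0x3
id:1 @ bit 4 → (0xed>>4)&0x1 = 0x0
slot:2 @ bit 2 → (0xed>>2)&0x3 = 0x3  ←
chan:2 @ bit 0 → (0xed>>0)&0x3 = 0x1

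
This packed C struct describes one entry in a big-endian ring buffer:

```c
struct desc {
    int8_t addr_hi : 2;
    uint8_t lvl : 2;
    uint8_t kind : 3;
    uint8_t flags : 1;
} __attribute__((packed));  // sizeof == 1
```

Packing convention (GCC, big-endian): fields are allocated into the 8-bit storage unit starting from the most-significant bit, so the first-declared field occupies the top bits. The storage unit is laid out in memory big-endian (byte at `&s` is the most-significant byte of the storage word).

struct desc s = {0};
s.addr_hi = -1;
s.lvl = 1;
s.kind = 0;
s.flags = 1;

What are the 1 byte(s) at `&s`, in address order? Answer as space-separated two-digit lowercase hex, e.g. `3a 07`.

d1

addr_hi:2 = -1 → 0x3 << 6 → word 0xc0
lvl:2 = 1 → 0x1 << 4 → word 0xd0
kind:3 = 0 → 0x0 << 1 → word 0xd0
flags:1 = 1 → 0x1 << 0 → word 0xd1
word = 0xd1 → big-endian bytes:
  [0]=0xd1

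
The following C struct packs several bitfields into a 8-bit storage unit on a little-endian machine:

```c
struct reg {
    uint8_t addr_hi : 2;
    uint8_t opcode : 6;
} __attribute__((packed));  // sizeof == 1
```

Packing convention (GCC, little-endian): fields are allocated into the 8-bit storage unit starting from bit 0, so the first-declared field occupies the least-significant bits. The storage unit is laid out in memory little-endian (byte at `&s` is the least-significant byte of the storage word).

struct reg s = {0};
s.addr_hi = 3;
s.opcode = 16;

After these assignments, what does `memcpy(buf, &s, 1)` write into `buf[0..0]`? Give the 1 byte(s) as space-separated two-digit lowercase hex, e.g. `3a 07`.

[0+:2] addr_hi=3 & 0x3 = 0x3; word=0x03
[2+:6] opcode=16 & 0x3f = 0x10; word=0x43
word = 0x43 → little-endian bytes:
  [0]=0x43

43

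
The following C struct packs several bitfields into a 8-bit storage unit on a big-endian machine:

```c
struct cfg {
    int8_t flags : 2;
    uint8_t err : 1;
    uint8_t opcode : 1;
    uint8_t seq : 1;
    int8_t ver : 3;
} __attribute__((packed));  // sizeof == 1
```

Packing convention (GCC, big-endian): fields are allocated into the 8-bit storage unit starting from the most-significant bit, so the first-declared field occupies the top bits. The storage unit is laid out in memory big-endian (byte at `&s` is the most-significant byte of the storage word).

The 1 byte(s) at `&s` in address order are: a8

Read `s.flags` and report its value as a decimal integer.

[0]=0xa8 (big-endian) → word 0xa8
flags [6+:2] = (word>>6) & 0x3 = 2  ←
err [5+:1] = (word>>5) & 0x1 = 1
opcode [4+:1] = (word>>4) & 0x1 = 0
seq [3+:1] = (word>>3) & 0x1 = 1
ver [0+:3] = (word>>0) & 0x7 = 0
flags signed 2b, MSB=1: 2 - 4 = -2

-2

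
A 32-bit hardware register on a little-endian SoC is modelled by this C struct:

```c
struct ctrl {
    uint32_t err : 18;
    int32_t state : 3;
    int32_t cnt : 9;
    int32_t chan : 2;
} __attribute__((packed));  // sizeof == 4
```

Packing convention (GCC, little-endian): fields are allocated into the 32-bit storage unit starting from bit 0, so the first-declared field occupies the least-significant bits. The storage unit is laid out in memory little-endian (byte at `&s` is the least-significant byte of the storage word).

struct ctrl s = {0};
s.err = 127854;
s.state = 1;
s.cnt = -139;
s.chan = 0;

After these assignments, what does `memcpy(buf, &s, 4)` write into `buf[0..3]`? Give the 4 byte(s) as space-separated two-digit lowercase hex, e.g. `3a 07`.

[0+:18] err=127854 & 0x3ffff = 0x1f36e; word=0x0001f36e
[18+:3] state=1 & 0x7 = 0x1; word=0x0005f36e
[21+:9] cnt=-139 & 0x1ff = 0x175; word=0x2ea5f36e
[30+:2] chan=0 & 0x3 = 0x0; word=0x2ea5f36e
word = 0x2ea5f36e → little-endian bytes:
  [0]=0x6e  [1]=0xf3  [2]=0xa5  [3]=0x2e

6e f3 a5 2e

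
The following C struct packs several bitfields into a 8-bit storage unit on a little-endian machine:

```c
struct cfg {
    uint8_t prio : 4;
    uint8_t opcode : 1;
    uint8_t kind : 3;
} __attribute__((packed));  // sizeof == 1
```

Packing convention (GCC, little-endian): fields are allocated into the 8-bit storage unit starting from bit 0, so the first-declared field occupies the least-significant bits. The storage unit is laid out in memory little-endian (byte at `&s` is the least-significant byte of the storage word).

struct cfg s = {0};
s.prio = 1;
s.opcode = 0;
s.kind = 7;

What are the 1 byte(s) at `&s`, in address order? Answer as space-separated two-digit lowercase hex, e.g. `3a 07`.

[0+:4] prio=1 & 0xf = 0x1; word=0x01
[4+:1] opcode=0 & 0x1 = 0x0; word=0x01
[5+:3] kind=7 & 0x7 = 0x7; word=0xe1
word = 0xe1 → little-endian bytes:
  [0]=0xe1

e1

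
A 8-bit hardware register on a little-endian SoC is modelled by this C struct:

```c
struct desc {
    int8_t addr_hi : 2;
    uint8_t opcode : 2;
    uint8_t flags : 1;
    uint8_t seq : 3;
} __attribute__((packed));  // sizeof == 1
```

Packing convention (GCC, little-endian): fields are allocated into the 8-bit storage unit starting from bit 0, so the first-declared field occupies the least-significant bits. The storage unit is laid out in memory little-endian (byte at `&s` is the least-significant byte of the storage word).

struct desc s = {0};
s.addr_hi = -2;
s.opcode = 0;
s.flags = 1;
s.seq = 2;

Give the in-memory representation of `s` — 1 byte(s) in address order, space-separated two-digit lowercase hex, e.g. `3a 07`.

[0+:2] addr_hi=-2 & 0x3 = 0x2; word=0x02
[2+:2] opcode=0 & 0x3 = 0x0; word=0x02
[4+:1] flags=1 & 0x1 = 0x1; word=0x12
[5+:3] seq=2 & 0x7 = 0x2; word=0x52
word = 0x52 → little-endian bytes:
  [0]=0x52

52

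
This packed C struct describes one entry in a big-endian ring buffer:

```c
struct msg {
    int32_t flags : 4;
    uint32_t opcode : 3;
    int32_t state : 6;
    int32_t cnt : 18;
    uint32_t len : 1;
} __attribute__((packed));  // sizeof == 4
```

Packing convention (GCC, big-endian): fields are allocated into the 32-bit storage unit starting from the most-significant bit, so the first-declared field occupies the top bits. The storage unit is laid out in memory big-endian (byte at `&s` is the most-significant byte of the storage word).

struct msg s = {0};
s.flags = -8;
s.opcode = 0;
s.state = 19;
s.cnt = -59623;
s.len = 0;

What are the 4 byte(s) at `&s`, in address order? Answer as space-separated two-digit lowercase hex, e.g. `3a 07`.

80 9e 2e 32

flags:4 = -8 → 0x8 << 28 → word 0x80000000
opcode:3 = 0 → 0x0 << 25 → word 0x80000000
state:6 = 19 → 0x13 << 19 → word 0x80980000
cnt:18 = -59623 → 0x31719 << 1 → word 0x809e2e32
len:1 = 0 → 0x0 << 0 → word 0x809e2e32
word = 0x809e2e32 → big-endian bytes:
  [0]=0x80  [1]=0x9e  [2]=0x2e  [3]=0x32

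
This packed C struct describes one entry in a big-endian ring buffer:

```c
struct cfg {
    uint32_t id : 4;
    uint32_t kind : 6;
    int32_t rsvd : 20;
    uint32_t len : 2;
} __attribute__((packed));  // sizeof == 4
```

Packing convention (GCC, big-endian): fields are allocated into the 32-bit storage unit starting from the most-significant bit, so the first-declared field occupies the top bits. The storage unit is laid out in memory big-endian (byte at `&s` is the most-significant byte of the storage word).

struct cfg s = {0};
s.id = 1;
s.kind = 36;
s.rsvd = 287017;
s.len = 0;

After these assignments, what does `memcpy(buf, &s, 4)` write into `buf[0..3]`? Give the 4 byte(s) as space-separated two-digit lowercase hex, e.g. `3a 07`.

19 11 84 a4

id (4b) val=1 bits=0x1 at bit 28: 0x10000000
kind (6b) val=36 bits=0x24 at bit 22: 0x19000000
rsvd (20b) val=287017 bits=0x46129 at bit 2: 0x191184a4
len (2b) val=0 bits=0x0 at bit 0: 0x191184a4
word = 0x191184a4 → big-endian bytes:
  [0]=0x19  [1]=0x11  [2]=0x84  [3]=0xa4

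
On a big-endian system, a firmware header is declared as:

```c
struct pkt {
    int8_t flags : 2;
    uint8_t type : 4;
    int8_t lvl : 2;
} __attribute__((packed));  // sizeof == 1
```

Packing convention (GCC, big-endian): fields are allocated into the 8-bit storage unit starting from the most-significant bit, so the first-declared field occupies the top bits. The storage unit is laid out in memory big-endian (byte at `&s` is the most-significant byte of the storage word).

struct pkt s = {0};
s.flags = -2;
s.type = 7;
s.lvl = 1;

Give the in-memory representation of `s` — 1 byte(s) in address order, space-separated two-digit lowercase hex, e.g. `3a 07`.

[6+:2] flags=-2 & 0x3 = 0x2; word=0x80
[2+:4] type=7 & 0xf = 0x7; word=0x9c
[0+:2] lvl=1 & 0x3 = 0x1; word=0x9d
word = 0x9d → big-endian bytes:
  [0]=0x9d

9d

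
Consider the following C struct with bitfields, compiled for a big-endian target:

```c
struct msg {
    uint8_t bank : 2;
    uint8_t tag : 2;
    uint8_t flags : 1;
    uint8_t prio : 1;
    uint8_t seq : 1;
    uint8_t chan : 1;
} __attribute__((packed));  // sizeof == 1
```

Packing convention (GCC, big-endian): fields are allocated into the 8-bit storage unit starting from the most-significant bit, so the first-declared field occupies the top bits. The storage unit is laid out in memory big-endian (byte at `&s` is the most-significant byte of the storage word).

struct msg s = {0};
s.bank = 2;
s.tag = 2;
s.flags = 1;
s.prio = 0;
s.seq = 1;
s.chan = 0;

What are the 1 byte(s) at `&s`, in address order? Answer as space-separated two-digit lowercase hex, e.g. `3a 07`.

bank (2b) val=2 bits=0x2 at bit 6: 0x80
tag (2b) val=2 bits=0x2 at bit 4: 0xa0
flags (1b) val=1 bits=0x1 at bit 3: 0xa8
prio (1b) val=0 bits=0x0 at bit 2: 0xa8
seq (1b) val=1 bits=0x1 at bit 1: 0xaa
chan (1b) val=0 bits=0x0 at bit 0: 0xaa
word = 0xaa → big-endian bytes:
  [0]=0xaa

aa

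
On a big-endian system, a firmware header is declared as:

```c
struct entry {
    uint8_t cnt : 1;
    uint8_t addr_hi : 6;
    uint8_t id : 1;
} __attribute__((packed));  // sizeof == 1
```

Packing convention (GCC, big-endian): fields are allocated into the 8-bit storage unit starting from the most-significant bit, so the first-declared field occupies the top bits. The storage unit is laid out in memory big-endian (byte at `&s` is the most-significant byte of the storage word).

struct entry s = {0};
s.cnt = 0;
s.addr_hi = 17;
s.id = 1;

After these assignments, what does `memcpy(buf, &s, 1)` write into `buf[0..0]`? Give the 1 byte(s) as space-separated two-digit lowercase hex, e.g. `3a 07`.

23

[7+:1] cnt=0 & 0x1 = 0x0; word=0x00
[1+:6] addr_hi=17 & 0x3f = 0x11; word=0x22
[0+:1] id=1 & 0x1 = 0x1; word=0x23
word = 0x23 → big-endian bytes:
  [0]=0x23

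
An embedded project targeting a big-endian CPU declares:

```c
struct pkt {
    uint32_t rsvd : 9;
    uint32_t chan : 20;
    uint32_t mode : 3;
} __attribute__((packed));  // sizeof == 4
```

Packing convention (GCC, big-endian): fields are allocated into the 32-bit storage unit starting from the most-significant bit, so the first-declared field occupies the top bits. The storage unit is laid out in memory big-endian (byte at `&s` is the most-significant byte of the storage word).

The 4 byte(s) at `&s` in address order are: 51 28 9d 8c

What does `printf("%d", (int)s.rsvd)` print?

[0]=0x51 [1]=0x28 [2]=0x9d [3]=0x8c (big-endian) → word 0x51289d8c
rsvd:9 @ bit 23 → (0x51289d8c>>23)&0x1ff = 0xa2  ←
chan:20 @ bit 3 → (0x51289d8c>>3)&0xfffff = 0x513b1
mode:3 @ bit 0 → (0x51289d8c>>0)&0x7 = 0x4

162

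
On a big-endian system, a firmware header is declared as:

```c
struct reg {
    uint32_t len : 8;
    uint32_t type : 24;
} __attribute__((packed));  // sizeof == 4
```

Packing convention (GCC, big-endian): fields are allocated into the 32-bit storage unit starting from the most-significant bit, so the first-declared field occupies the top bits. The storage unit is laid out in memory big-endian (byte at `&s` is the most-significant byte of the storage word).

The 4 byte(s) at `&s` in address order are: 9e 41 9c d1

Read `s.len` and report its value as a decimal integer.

[0]=0x9e [1]=0x41 [2]=0x9c [3]=0xd1 (big-endian) → word 0x9e419cd1
len:8 @ bit 24 → (0x9e419cd1>>24)&0xff = 0x9e  ←
type:24 @ bit 0 → (0x9e419cd1>>0)&0xffffff = 0x419cd1

158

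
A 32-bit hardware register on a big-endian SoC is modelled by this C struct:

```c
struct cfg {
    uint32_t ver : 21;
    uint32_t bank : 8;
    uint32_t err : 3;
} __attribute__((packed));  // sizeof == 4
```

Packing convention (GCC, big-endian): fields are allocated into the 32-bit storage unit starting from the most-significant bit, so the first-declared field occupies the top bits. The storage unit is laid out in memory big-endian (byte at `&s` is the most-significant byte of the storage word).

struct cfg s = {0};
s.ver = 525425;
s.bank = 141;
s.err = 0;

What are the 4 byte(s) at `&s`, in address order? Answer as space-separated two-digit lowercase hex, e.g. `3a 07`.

[11+:21] ver=525425 & 0x1fffff = 0x80471; word=0x40238800
[3+:8] bank=141 & 0xff = 0x8d; word=0x40238c68
[0+:3] err=0 & 0x7 = 0x0; word=0x40238c68
word = 0x40238c68 → big-endian bytes:
  [0]=0x40  [1]=0x23  [2]=0x8c  [3]=0x68

40 23 8c 68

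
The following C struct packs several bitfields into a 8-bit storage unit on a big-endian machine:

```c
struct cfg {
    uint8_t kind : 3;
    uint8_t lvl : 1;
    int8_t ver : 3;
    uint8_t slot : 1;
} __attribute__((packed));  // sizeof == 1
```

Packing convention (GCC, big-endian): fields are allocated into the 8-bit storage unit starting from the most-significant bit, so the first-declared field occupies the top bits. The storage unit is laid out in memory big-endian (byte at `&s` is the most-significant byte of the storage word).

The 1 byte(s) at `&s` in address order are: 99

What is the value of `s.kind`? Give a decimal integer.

4

[0]=0x99 (big-endian) → word 0x99
kind [5+:3] = (word>>5) & 0x7 = 4  ←
lvl [4+:1] = (word>>4) & 0x1 = 1
ver [1+:3] = (word>>1) & 0x7 = 4
slot [0+:1] = (word>>0) & 0x1 = 1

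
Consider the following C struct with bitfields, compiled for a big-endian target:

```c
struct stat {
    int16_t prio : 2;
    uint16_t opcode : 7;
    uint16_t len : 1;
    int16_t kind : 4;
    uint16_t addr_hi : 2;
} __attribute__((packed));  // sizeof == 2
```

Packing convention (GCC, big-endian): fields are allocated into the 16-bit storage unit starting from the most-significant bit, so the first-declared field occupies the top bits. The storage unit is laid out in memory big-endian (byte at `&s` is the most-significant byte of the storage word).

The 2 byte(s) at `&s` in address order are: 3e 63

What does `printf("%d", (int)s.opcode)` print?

[0]=0x3e [1]=0x63 (big-endian) → word 0x3e63
prio:2 @ bit 14 → (0x3e63>>14)&0x3 = 0x0
opcode:7 @ bit 7 → (0x3e63>>7)&0x7f = 0x7c  ←
len:1 @ bit 6 → (0x3e63>>6)&0x1 = 0x1
kind:4 @ bit 2 → (0x3e63>>2)&0xf = 0x8
addr_hi:2 @ bit 0 → (0x3e63>>0)&0x3 = 0x3

124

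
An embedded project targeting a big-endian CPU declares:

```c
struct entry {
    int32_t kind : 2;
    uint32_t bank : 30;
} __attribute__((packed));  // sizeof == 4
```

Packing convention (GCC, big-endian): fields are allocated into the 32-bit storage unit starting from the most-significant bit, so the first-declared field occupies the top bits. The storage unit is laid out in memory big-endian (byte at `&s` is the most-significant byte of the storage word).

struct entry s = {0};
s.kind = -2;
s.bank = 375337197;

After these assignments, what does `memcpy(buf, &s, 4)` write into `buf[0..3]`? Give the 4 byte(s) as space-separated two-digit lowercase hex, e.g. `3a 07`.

96 5f 30 ed

kind (2b) val=-2 bits=0x2 at bit 30: 0x80000000
bank (30b) val=375337197 bits=0x165f30ed at bit 0: 0x965f30ed
word = 0x965f30ed → big-endian bytes:
  [0]=0x96  [1]=0x5f  [2]=0x30  [3]=0xed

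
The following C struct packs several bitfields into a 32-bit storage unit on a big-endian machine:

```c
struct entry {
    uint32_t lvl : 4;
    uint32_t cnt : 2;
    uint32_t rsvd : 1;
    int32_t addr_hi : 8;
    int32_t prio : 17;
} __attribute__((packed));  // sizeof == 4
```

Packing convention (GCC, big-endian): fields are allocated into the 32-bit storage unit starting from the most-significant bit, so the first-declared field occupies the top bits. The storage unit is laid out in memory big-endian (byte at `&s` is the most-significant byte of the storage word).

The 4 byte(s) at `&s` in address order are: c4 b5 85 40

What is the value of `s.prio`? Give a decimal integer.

[0]=0xc4 [1]=0xb5 [2]=0x85 [3]=0x40 (big-endian) → word 0xc4b58540
lvl [28+:4] = (word>>28) & 0xf = 12
cnt [26+:2] = (word>>26) & 0x3 = 1
rsvd [25+:1] = (word>>25) & 0x1 = 0
addr_hi [17+:8] = (word>>17) & 0xff = 90
prio [0+:17] = (word>>0) & 0x1ffff = 99648  ←
prio signed 17b, MSB=1: 99648 - 131072 = -31424

-31424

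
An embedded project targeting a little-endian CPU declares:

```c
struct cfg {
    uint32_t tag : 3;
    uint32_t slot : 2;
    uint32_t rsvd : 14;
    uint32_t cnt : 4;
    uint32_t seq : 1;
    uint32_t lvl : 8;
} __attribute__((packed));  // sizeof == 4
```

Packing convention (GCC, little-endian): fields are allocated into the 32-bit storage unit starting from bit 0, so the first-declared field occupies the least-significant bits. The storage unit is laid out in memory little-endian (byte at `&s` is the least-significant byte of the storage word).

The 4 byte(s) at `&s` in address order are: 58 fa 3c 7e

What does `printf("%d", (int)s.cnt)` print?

7

[0]=0x58 [1]=0xfa [2]=0x3c [3]=0x7e (little-endian) → word 0x7e3cfa58
tag:3 @ bit 0 → (0x7e3cfa58>>0)&0x7 = 0x0
slot:2 @ bit 3 → (0x7e3cfa58>>3)&0x3 = 0x3
rsvd:14 @ bit 5 → (0x7e3cfa58>>5)&0x3fff = 0x27d2
cnt:4 @ bit 19 → (0x7e3cfa58>>19)&0xf = 0x7  ←
seq:1 @ bit 23 → (0x7e3cfa58>>23)&0x1 = 0x0
lvl:8 @ bit 24 → (0x7e3cfa58>>24)&0xff = 0x7e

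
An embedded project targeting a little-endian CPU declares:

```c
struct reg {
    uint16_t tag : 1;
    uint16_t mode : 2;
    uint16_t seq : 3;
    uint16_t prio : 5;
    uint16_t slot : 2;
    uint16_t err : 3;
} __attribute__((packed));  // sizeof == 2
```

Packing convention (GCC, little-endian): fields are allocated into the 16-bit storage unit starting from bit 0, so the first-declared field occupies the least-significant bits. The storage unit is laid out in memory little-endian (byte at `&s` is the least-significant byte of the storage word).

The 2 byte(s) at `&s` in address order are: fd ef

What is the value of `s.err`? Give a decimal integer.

7

[0]=0xfd [1]=0xef (little-endian) → word 0xeffd
tag:1 @ bit 0 → (0xeffd>>0)&0x1 = 0x1
mode:2 @ bit 1 → (0xeffd>>1)&0x3 = 0x2
seq:3 @ bit 3 → (0xeffd>>3)&0x7 = 0x7
prio:5 @ bit 6 → (0xeffd>>6)&0x1f = 0x1f
slot:2 @ bit 11 → (0xeffd>>11)&0x3 = 0x1
err:3 @ bit 13 → (0xeffd>>13)&0x7 = 0x7  ←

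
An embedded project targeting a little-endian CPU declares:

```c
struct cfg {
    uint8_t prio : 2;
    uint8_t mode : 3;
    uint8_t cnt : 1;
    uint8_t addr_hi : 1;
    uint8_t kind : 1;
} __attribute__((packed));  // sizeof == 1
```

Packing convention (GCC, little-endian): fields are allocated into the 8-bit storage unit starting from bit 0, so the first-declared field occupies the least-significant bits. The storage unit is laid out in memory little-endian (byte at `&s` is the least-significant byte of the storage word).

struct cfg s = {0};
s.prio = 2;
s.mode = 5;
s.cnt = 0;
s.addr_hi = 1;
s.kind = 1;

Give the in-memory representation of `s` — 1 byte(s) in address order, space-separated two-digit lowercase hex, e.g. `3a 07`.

prio:2 = 2 → 0x2 << 0 → word 0x02
mode:3 = 5 → 0x5 << 2 → word 0x16
cnt:1 = 0 → 0x0 << 5 → word 0x16
addr_hi:1 = 1 → 0x1 << 6 → word 0x56
kind:1 = 1 → 0x1 << 7 → word 0xd6
word = 0xd6 → little-endian bytes:
  [0]=0xd6

d6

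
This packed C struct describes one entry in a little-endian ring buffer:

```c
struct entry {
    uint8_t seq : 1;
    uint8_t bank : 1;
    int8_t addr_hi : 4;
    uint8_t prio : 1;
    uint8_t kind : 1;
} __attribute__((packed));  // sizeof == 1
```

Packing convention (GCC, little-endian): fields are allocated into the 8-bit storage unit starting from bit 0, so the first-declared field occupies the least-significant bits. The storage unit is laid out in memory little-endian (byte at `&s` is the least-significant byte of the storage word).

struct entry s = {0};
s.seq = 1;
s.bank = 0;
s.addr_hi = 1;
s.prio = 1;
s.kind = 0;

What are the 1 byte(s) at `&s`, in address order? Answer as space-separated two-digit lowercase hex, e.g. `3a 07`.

[0+:1] seq=1 & 0x1 = 0x1; word=0x01
[1+:1] bank=0 & 0x1 = 0x0; word=0x01
[2+:4] addr_hi=1 & 0xf = 0x1; word=0x05
[6+:1] prio=1 & 0x1 = 0x1; word=0x45
[7+:1] kind=0 & 0x1 = 0x0; word=0x45
word = 0x45 → little-endian bytes:
  [0]=0x45

45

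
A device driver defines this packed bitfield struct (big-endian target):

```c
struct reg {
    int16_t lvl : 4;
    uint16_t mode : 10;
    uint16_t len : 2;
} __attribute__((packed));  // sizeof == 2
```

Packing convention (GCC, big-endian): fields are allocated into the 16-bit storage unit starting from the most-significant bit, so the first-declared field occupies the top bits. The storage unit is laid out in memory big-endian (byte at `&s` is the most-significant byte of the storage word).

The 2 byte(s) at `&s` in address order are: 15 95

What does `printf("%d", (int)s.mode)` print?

357

[0]=0x15 [1]=0x95 (big-endian) → word 0x1595
lvl:4 @ bit 12 → (0x1595>>12)&0xf = 0x1
mode:10 @ bit 2 → (0x1595>>2)&0x3ff = 0x165  ←
len:2 @ bit 0 → (0x1595>>0)&0x3 = 0x1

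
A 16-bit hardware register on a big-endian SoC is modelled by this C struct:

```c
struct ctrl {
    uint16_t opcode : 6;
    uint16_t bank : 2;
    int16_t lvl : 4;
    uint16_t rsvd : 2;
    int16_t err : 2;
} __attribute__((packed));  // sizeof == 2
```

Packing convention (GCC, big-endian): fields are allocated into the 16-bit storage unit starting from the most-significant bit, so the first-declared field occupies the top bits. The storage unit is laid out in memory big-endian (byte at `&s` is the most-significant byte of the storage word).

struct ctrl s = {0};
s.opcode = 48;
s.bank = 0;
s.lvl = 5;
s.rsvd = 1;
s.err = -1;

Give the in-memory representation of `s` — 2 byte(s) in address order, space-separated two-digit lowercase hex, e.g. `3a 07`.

c0 57

[10+:6] opcode=48 & 0x3f = 0x30; word=0xc000
[8+:2] bank=0 & 0x3 = 0x0; word=0xc000
[4+:4] lvl=5 & 0xf = 0x5; word=0xc050
[2+:2] rsvd=1 & 0x3 = 0x1; word=0xc054
[0+:2] err=-1 & 0x3 = 0x3; word=0xc057
word = 0xc057 → big-endian bytes:
  [0]=0xc0  [1]=0x57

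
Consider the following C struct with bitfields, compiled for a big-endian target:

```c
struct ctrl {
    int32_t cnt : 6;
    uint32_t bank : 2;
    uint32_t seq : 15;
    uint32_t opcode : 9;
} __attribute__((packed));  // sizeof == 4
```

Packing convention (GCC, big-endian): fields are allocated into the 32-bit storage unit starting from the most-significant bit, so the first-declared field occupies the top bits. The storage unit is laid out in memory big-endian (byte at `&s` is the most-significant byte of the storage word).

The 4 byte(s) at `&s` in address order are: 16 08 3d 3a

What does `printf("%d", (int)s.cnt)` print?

[0]=0x16 [1]=0x08 [2]=0x3d [3]=0x3a (big-endian) → word 0x16083d3a
cnt [26+:6] = (word>>26) & 0x3f = 5  ←
bank [24+:2] = (word>>24) & 0x3 = 2
seq [9+:15] = (word>>9) & 0x7fff = 1054
opcode [0+:9] = (word>>0) & 0x1ff = 314
cnt signed 6b, MSB=0: value = 5

5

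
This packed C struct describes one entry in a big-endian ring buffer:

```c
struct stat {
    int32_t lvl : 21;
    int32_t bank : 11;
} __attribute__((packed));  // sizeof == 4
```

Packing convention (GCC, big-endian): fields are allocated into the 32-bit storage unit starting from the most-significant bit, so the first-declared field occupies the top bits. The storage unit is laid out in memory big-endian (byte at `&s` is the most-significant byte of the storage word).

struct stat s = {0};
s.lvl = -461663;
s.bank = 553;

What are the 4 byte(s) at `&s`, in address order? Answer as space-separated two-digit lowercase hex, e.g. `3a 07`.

lvl:21 = -461663 → 0x18f4a1 << 11 → word 0xc7a50800
bank:11 = 553 → 0x229 << 0 → word 0xc7a50a29
word = 0xc7a50a29 → big-endian bytes:
  [0]=0xc7  [1]=0xa5  [2]=0x0a  [3]=0x29

c7 a5 0a 29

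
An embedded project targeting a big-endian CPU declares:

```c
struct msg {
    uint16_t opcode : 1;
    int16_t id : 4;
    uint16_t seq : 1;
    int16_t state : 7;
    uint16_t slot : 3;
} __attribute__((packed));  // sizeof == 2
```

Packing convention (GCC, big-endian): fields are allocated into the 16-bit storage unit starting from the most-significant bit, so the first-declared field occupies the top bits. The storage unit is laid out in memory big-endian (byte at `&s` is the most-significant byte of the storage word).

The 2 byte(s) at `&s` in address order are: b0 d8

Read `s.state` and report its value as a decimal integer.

27

[0]=0xb0 [1]=0xd8 (big-endian) → word 0xb0d8
opcode:1 @ bit 15 → (0xb0d8>>15)&0x1 = 0x1
id:4 @ bit 11 → (0xb0d8>>11)&0xf = 0x6
seq:1 @ bit 10 → (0xb0d8>>10)&0x1 = 0x0
state:7 @ bit 3 → (0xb0d8>>3)&0x7f = 0x1b  ←
slot:3 @ bit 0 → (0xb0d8>>0)&0x7 = 0x0
state signed 7b, MSB=0: value = 27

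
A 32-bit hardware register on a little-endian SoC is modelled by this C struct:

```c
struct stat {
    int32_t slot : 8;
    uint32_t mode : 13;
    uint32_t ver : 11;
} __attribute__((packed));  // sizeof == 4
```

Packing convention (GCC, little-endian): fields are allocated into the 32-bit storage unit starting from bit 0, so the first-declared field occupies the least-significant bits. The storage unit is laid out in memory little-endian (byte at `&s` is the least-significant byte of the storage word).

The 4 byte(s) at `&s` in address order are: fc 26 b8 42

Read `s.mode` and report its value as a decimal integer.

6182

[0]=0xfc [1]=0x26 [2]=0xb8 [3]=0x42 (little-endian) → word 0x42b826fc
slot:8 @ bit 0 → (0x42b826fc>>0)&0xff = 0xfc
mode:13 @ bit 8 → (0x42b826fc>>8)&0x1fff = 0x1826  ←
ver:11 @ bit 21 → (0x42b826fc>>21)&0x7ff = 0x215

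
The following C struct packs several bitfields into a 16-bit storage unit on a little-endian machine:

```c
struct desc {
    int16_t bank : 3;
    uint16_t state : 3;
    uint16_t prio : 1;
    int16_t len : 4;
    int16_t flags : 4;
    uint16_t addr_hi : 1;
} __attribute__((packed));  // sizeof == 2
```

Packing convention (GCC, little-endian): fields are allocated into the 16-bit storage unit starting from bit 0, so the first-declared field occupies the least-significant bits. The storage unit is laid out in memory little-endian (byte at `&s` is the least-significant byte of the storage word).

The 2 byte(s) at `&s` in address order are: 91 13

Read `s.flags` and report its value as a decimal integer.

[0]=0x91 [1]=0x13 (little-endian) → word 0x1391
bank:3 @ bit 0 → (0x1391>>0)&0x7 = 0x1
state:3 @ bit 3 → (0x1391>>3)&0x7 = 0x2
prio:1 @ bit 6 → (0x1391>>6)&0x1 = 0x0
len:4 @ bit 7 → (0x1391>>7)&0xf = 0x7
flags:4 @ bit 11 → (0x1391>>11)&0xf = 0x2  ←
addr_hi:1 @ bit 15 → (0x1391>>15)&0x1 = 0x0
flags signed 4b, MSB=0: value = 2

2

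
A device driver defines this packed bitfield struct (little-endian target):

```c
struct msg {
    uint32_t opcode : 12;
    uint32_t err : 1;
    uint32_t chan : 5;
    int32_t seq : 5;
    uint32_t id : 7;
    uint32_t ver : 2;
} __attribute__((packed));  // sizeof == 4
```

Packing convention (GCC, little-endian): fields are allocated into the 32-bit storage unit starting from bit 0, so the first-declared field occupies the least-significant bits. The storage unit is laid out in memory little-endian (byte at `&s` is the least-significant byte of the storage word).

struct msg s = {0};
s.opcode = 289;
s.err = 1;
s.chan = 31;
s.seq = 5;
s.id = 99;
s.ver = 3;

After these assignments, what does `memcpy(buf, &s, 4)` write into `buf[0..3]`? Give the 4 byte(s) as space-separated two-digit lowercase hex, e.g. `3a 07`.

21 f1 97 f1

[0+:12] opcode=289 & 0xfff = 0x121; word=0x00000121
[12+:1] err=1 & 0x1 = 0x1; word=0x00001121
[13+:5] chan=31 & 0x1f = 0x1f; word=0x0003f121
[18+:5] seq=5 & 0x1f = 0x5; word=0x0017f121
[23+:7] id=99 & 0x7f = 0x63; word=0x3197f121
[30+:2] ver=3 & 0x3 = 0x3; word=0xf197f121
word = 0xf197f121 → little-endian bytes:
  [0]=0x21  [1]=0xf1  [2]=0x97  [3]=0xf1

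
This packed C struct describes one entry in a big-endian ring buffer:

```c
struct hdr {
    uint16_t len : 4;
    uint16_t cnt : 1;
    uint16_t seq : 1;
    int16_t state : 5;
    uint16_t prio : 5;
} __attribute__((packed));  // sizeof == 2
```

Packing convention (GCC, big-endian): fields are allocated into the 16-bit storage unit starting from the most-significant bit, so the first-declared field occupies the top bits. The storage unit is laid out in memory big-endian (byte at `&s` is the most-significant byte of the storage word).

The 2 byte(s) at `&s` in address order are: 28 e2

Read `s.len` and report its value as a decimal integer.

[0]=0x28 [1]=0xe2 (big-endian) → word 0x28e2
len:4 @ bit 12 → (0x28e2>>12)&0xf = 0x2  ←
cnt:1 @ bit 11 → (0x28e2>>11)&0x1 = 0x1
seq:1 @ bit 10 → (0x28e2>>10)&0x1 = 0x0
state:5 @ bit 5 → (0x28e2>>5)&0x1f = 0x7
prio:5 @ bit 0 → (0x28e2>>0)&0x1f = 0x2

2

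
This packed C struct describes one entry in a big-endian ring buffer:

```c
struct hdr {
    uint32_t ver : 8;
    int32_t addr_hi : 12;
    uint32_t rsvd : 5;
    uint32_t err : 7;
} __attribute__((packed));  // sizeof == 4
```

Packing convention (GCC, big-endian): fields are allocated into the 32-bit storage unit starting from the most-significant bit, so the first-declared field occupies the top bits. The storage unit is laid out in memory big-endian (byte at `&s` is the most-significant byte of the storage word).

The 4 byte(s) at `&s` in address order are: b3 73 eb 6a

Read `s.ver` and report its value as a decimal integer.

179

[0]=0xb3 [1]=0x73 [2]=0xeb [3]=0x6a (big-endian) → word 0xb373eb6a
ver:8 @ bit 24 → (0xb373eb6a>>24)&0xff = 0xb3  ←
addr_hi:12 @ bit 12 → (0xb373eb6a>>12)&0xfff = 0x73e
rsvd:5 @ bit 7 → (0xb373eb6a>>7)&0x1f = 0x16
err:7 @ bit 0 → (0xb373eb6a>>0)&0x7f = 0x6a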